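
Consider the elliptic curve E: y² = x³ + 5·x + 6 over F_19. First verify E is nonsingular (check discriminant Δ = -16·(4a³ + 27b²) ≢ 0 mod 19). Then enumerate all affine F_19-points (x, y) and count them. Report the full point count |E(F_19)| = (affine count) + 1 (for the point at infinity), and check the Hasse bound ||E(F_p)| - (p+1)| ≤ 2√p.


Affine points = {(0, 5), (0, 14), (2, 9), (2, 10), (5, 2), (5, 17), (6, 9), (6, 10), (7, 2), (7, 17), (8, 8), (8, 11), (9, 1), (9, 18), (10, 7), (10, 12), (11, 9), (11, 10), (13, 8), (13, 11), (15, 6), (15, 13), (17, 8), (17, 11), (18, 0)}; affine count = 25; |E(F_19)| = 26.

Discriminant check: Δ ∝ 4a³ + 27b² = 4·5³ + 27·6² = 4·125 + 27·36 ≡ 9 (mod 19). Nonzero ⇒ E is nonsingular.
For each x ∈ F_19, compute rhs = x³ + 5·x + 6 mod 19, then count y ∈ F_19 with y² ≡ rhs.
  x = 0: rhs = 6, matching y values: 5, 14 (2 points).
  x = 1: rhs = 12, matching y values: none (0 points).
  x = 2: rhs = 5, matching y values: 9, 10 (2 points).
  x = 3: rhs = 10, matching y values: none (0 points).
  x = 4: rhs = 14, matching y values: none (0 points).
  x = 5: rhs = 4, matching y values: 2, 17 (2 points).
  x = 6: rhs = 5, matching y values: 9, 10 (2 points).
  x = 7: rhs = 4, matching y values: 2, 17 (2 points).
  x = 8: rhs = 7, matching y values: 8, 11 (2 points).
  x = 9: rhs = 1, matching y values: 1, 18 (2 points).
  x = 10: rhs = 11, matching y values: 7, 12 (2 points).
  x = 11: rhs = 5, matching y values: 9, 10 (2 points).
  x = 12: rhs = 8, matching y values: none (0 points).
  x = 13: rhs = 7, matching y values: 8, 11 (2 points).
  x = 14: rhs = 8, matching y values: none (0 points).
  x = 15: rhs = 17, matching y values: 6, 13 (2 points).
  x = 16: rhs = 2, matching y values: none (0 points).
  x = 17: rhs = 7, matching y values: 8, 11 (2 points).
  x = 18: rhs = 0, matching y values: 0 (1 points).
Total affine count: 25.
Full point count |E(F_19)| = 25 + 1 = 26.
Hasse bound: |26 − (19+1)| = |6| = 6 ≤ 2√19 ≈ 8.7178 ✓.


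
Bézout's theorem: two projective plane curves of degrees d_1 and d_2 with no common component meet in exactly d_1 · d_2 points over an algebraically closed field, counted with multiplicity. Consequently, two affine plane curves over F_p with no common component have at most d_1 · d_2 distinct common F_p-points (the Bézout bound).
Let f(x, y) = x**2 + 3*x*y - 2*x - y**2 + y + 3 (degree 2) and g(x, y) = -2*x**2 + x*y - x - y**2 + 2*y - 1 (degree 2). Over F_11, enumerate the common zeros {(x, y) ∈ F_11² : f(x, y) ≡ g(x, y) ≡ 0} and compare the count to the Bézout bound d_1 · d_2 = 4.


Common zeros: {(5, 4), (8, 8)}; count = 2; Bézout bound = 4.

deg(f) = 2, deg(g) = 2, so Bézout bound = 4.
Scan x ∈ F_11. For each x, list the y ∈ F_11 with f(x, y) ≡ 0 and those with g(x, y) ≡ 0 (mod 11); the common zeros in that column are the intersection.
  x = 0: f ≡ 0 at y ∈ ∅; g ≡ 0 at y ∈ {1}; common: ∅.
  x = 1: f ≡ 0 at y ∈ ∅; g ≡ 0 at y ∈ {6, 8}; common: ∅.
  x = 2: f ≡ 0 at y ∈ ∅; g ≡ 0 at y ∈ {0, 4}; common: ∅.
  x = 3: f ≡ 0 at y ∈ {2, 8}; g ≡ 0 at y ∈ {0, 5}; common: ∅.
  x = 4: f ≡ 0 at y ∈ {0, 2}; g ≡ 0 at y ∈ {7, 10}; common: ∅.
  x = 5: f ≡ 0 at y ∈ {1, 4}; g ≡ 0 at y ∈ {3, 4}; common: {4}.
  x = 6: f ≡ 0 at y ∈ ∅; g ≡ 0 at y ∈ {9, 10}; common: ∅.
  x = 7: f ≡ 0 at y ∈ {4, 7}; g ≡ 0 at y ∈ {3, 6}; common: ∅.
  x = 8: f ≡ 0 at y ∈ {6, 8}; g ≡ 0 at y ∈ {2, 8}; common: {8}.
  x = 9: f ≡ 0 at y ∈ {0, 6}; g ≡ 0 at y ∈ {2, 9}; common: ∅.
  x = 10: f ≡ 0 at y ∈ ∅; g ≡ 0 at y ∈ {5, 7}; common: ∅.
Collecting: common zeros = {(5, 4), (8, 8)}, so the count is 2.
Comparison with the Bézout bound: 2 ≤ 4 = deg(f)·deg(g), as expected for curves with no common component (the affine F_11-count falls short of the bound because intersections may lie at infinity, over extension fields, or carry multiplicity).


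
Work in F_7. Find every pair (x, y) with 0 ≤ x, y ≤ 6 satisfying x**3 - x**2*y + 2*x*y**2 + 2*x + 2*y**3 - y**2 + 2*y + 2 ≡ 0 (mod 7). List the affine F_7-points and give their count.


Affine F_7-points: {(2, 0), (2, 4), (2, 5), (3, 0), (3, 1), (5, 3), (5, 5), (6, 6)}; count = 8.

For each of the 49 pairs (x, y) ∈ F_7², evaluate f(x, y) mod 7. Record the zeros.
  x = 0: [0↦2, 1↦5, 2↦4, 3↦4, 4↦3, 5↦6, 6↦4]  zeros at y ∈ ∅
  x = 1: [0↦5, 1↦2, 2↦6, 3↦1, 4↦6, 5↦5, 6↦3]  zeros at y ∈ ∅
  x = 2: [0↦0, 1↦3, 2↦3, 3↦5, 4↦0, 5↦0, 6↦3]  zeros at y ∈ {0, 4, 5}
  x = 3: [0↦0, 1↦0, 2↦1, 3↦1, 4↦5, 5↦4, 6↦3]  zeros at y ∈ {0, 1}
  x = 4: [0↦4, 1↦6, 2↦6, 3↦2, 4↦6, 5↦2, 6↦2]  zeros at y ∈ ∅
  x = 5: [0↦4, 1↦6, 2↦3, 3↦0, 4↦2, 5↦0, 6↦6]  zeros at y ∈ {3, 5}
  x = 6: [0↦6, 1↦6, 2↦5, 3↦1, 4↦6, 5↦4, 6↦0]  zeros at y ∈ {6}
Collecting zeros: affine points = {(2, 0), (2, 4), (2, 5), (3, 0), (3, 1), (5, 3), (5, 5), (6, 6)}.
Total count |C(F_7)_aff| = 8.


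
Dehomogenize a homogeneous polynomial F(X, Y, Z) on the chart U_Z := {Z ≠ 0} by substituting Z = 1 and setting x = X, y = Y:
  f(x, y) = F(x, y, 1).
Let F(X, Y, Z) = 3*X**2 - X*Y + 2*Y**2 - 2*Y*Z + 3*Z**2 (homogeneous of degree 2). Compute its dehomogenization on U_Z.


f(x, y) = 3*x**2 - x*y + 2*y**2 - 2*y + 3

On U_Z we set Z = 1. Each monomial c·X^i·Y^j·Z^k in F becomes c·x^i·y^j·1^k = c·x^i·y^j.
Substituting Z = 1: F(X, Y, 1) = 3*x**2 - x*y + 2*y**2 - 2*y + 3.
Note: deg(f) ≤ deg(F) = 2; strict inequality happens when F is divisible by Z (lost terms).


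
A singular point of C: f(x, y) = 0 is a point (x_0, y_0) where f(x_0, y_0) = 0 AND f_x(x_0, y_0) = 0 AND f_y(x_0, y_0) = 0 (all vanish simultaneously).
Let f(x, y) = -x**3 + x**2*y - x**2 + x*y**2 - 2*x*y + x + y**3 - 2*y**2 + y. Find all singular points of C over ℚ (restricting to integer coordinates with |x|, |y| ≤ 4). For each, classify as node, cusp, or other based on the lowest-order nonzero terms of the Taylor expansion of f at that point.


Singular points: {(0, 1)}; classification: cusp.

Compute partial derivatives:
  f_x = -3*x**2 + 2*x*y - 2*x + y**2 - 2*y + 1.
  f_y = x**2 + 2*x*y - 2*x + 3*y**2 - 4*y + 1.
Scan x_0 ∈ {−4, ..., 4}. For each x_0, f_y(x_0, y) is a polynomial in y; find its integer roots y ∈ {−4, ..., 4}, then test f_x and f at those candidates.
  x = -4: f_y(-4, y) = 3*y**2 - 12*y + 25; no integer root y with |y| ≤ 4.
  x = -3: f_y(-3, y) = 3*y**2 - 10*y + 16; no integer root y with |y| ≤ 4.
  x = -2: f_y(-2, y) = 3*y**2 - 8*y + 9; no integer root y with |y| ≤ 4.
  x = -1: f_y(-1, y) = 3*y**2 - 6*y + 4; no integer root y with |y| ≤ 4.
  x = 0: f_y(0, y) = 3*y**2 - 4*y + 1; vanishes at y ∈ {1}. (0, 1): f_x = 0, f = 0 — SINGULAR.
  x = 1: f_y(1, y) = 3*y**2 - 2*y; vanishes at y ∈ {0}. (1, 0): f_x = -4 ≠ 0.
  x = 2: f_y(2, y) = 3*y**2 + 1; no integer root y with |y| ≤ 4.
  x = 3: f_y(3, y) = 3*y**2 + 2*y + 4; no integer root y with |y| ≤ 4.
  x = 4: f_y(4, y) = 3*y**2 + 4*y + 9; no integer root y with |y| ≤ 4.
Only singular point on the grid: (0, 1).
Classify: substitute x = 0 + u, y = 1 + v and expand: f = -u**3 + u**2*v + u*v**2 + v**3 + v**2.
No constant or linear terms (consistent with a singular point). Quadratic part: v**2. Cubic part: -u**3 + u**2*v + u*v**2 + v**3.
The quadratic part v**2 is a perfect square, so there is a single (double) tangent line v = 0, i.e. y = 1. Restricting the cubic part to that line (v = 0) leaves -u**3 ≠ 0, so f is not divisible by v and the branch is v² ≈ u**3 to lowest order — this is a cusp.
Classification: cusp.


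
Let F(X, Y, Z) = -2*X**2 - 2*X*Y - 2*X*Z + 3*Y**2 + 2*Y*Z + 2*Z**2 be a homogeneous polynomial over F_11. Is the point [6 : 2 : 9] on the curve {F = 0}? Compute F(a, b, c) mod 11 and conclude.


F(6,2,9) ≡ 6 (mod 11); P is NOT on the curve.

Evaluate F(6, 2, 9) term-by-term (mod 11).
  -2*X**2 ↦ -2·36·1·1 = -72
  -2*X*Y ↦ -2·6·2·1 = -24
  -2*X*Z ↦ -2·6·1·9 = -108
  3*Y**2 ↦ 3·1·4·1 = 12
  2*Y*Z ↦ 2·1·2·9 = 36
  2*Z**2 ↦ 2·1·1·81 = 162
Sum: F(6, 2, 9) = (-72) + (-24) + (-108) + (12) + (36) + (162) = 6.
Reducing mod 11: 6 ≡ 6 (mod 11).
Since F(a, b, c) ≡ 6 ≠ 0 (mod 11), P does NOT lie on the curve.


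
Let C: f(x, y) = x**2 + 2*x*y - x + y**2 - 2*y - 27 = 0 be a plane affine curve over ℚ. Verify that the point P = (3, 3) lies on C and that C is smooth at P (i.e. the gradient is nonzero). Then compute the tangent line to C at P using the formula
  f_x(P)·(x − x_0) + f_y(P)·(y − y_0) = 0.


Tangent line at P: 11*x + 10*y - 63 = 0.

Step 1: f(3, 3) = 0, so P lies on C.
Step 2: partial derivatives
  f_x(x, y) = 2*x + 2*y - 1, f_y(x, y) = 2*x + 2*y - 2.
  f_x(P) = 11, f_y(P) = 10 (gradient nonzero, so P is smooth).
Step 3: tangent line at P: 11·(x − 3) + 10·(y − 3) = 0.
Expanding: 11*x + 10*y - 63 = 0.


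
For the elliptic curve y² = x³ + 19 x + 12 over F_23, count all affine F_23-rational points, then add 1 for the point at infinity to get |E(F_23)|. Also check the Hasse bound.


Affine points = {(0, 9), (0, 14), (1, 3), (1, 20), (2, 9), (2, 14), (3, 2), (3, 21), (5, 5), (5, 18), (8, 3), (8, 20), (10, 11), (10, 12), (12, 6), (12, 17), (13, 8), (13, 15), (14, 3), (14, 20), (17, 2), (17, 21), (21, 9), (21, 14)}; affine count = 24; |E(F_23)| = 25.

Discriminant check: Δ ∝ 4a³ + 27b² = 4·19³ + 27·12² = 4·6859 + 27·144 ≡ 21 (mod 23). Nonzero ⇒ E is nonsingular.
For each x ∈ F_23, compute rhs = x³ + 19·x + 12 mod 23, then count y ∈ F_23 with y² ≡ rhs.
  x = 0: rhs = 12, matching y values: 9, 14 (2 points).
  x = 1: rhs = 9, matching y values: 3, 20 (2 points).
  x = 2: rhs = 12, matching y values: 9, 14 (2 points).
  x = 3: rhs = 4, matching y values: 2, 21 (2 points).
  x = 4: rhs = 14, matching y values: none (0 points).
  x = 5: rhs = 2, matching y values: 5, 18 (2 points).
  x = 6: rhs = 20, matching y values: none (0 points).
  x = 7: rhs = 5, matching y values: none (0 points).
  x = 8: rhs = 9, matching y values: 3, 20 (2 points).
  x = 9: rhs = 15, matching y values: none (0 points).
  x = 10: rhs = 6, matching y values: 11, 12 (2 points).
  x = 11: rhs = 11, matching y values: none (0 points).
  x = 12: rhs = 13, matching y values: 6, 17 (2 points).
  x = 13: rhs = 18, matching y values: 8, 15 (2 points).
  x = 14: rhs = 9, matching y values: 3, 20 (2 points).
  x = 15: rhs = 15, matching y values: none (0 points).
  x = 16: rhs = 19, matching y values: none (0 points).
  x = 17: rhs = 4, matching y values: 2, 21 (2 points).
  x = 18: rhs = 22, matching y values: none (0 points).
  x = 19: rhs = 10, matching y values: none (0 points).
  x = 20: rhs = 20, matching y values: none (0 points).
  x = 21: rhs = 12, matching y values: 9, 14 (2 points).
  x = 22: rhs = 15, matching y values: none (0 points).
Total affine count: 24.
Full point count |E(F_23)| = 24 + 1 = 25.
Hasse bound: |25 − (23+1)| = |1| = 1 ≤ 2√23 ≈ 9.5917 ✓.


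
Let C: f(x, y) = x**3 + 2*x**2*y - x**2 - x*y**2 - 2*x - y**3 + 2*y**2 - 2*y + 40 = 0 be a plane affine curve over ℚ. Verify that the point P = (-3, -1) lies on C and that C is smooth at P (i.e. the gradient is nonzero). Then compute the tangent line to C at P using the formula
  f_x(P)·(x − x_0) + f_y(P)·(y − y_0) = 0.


Tangent line at P: 42*x + 3*y + 129 = 0.

Step 1: f(-3, -1) = 0, so P lies on C.
Step 2: partial derivatives
  f_x(x, y) = 3*x**2 + 4*x*y - 2*x - y**2 - 2, f_y(x, y) = 2*x**2 - 2*x*y - 3*y**2 + 4*y - 2.
  f_x(P) = 42, f_y(P) = 3 (gradient nonzero, so P is smooth).
Step 3: tangent line at P: 42·(x − -3) + 3·(y − -1) = 0.
Expanding: 42*x + 3*y + 129 = 0.


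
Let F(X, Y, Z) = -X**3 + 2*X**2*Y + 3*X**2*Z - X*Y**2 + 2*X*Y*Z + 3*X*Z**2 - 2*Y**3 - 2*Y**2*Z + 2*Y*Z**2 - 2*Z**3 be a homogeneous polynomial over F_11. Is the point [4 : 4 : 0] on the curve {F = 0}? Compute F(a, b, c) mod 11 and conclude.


F(4,4,0) ≡ 4 (mod 11); P is NOT on the curve.

Evaluate F(4, 4, 0) term-by-term (mod 11).
  -X**3 ↦ -1·64·1·1 = -64
  2*X**2*Y ↦ 2·16·4·1 = 128
  3*X**2*Z ↦ 3·16·1·0 = 0
  -X*Y**2 ↦ -1·4·16·1 = -64
  2*X*Y*Z ↦ 2·4·4·0 = 0
  3*X*Z**2 ↦ 3·4·1·0 = 0
  -2*Y**3 ↦ -2·1·64·1 = -128
  -2*Y**2*Z ↦ -2·1·16·0 = 0
  2*Y*Z**2 ↦ 2·1·4·0 = 0
  -2*Z**3 ↦ -2·1·1·0 = 0
Sum: F(4, 4, 0) = (-64) + (128) + (0) + (-64) + (0) + (0) + (-128) + (0) + (0) + (0) = -128.
Reducing mod 11: -128 ≡ 4 (mod 11).
Since F(a, b, c) ≡ 4 ≠ 0 (mod 11), P does NOT lie on the curve.


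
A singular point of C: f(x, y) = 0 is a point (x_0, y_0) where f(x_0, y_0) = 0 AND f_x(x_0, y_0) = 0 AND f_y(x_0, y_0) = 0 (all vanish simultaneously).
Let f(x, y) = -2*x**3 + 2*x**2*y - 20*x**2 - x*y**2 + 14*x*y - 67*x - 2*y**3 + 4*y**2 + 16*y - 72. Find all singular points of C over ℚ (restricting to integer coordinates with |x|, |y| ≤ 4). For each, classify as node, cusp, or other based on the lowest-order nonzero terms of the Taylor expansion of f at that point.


Singular points: {(-3, 1)}; classification: cusp.

Compute partial derivatives:
  f_x = -6*x**2 + 4*x*y - 40*x - y**2 + 14*y - 67.
  f_y = 2*x**2 - 2*x*y + 14*x - 6*y**2 + 8*y + 16.
Scan x_0 ∈ {−4, ..., 4}. For each x_0, f_y(x_0, y) is a polynomial in y; find its integer roots y ∈ {−4, ..., 4}, then test f_x and f at those candidates.
  x = -4: f_y(-4, y) = -6*y**2 + 16*y - 8; vanishes at y ∈ {2}. (-4, 2): f_x = -11 ≠ 0.
  x = -3: f_y(-3, y) = -6*y**2 + 14*y - 8; vanishes at y ∈ {1}. (-3, 1): f_x = 0, f = 0 — SINGULAR.
  x = -2: f_y(-2, y) = -6*y**2 + 12*y - 4; no integer root y with |y| ≤ 4.
  x = -1: f_y(-1, y) = -6*y**2 + 10*y + 4; vanishes at y ∈ {2}. (-1, 2): f_x = -17 ≠ 0.
  x = 0: f_y(0, y) = -6*y**2 + 8*y + 16; no integer root y with |y| ≤ 4.
  x = 1: f_y(1, y) = -6*y**2 + 6*y + 32; no integer root y with |y| ≤ 4.
  x = 2: f_y(2, y) = -6*y**2 + 4*y + 52; no integer root y with |y| ≤ 4.
  x = 3: f_y(3, y) = -6*y**2 + 2*y + 76; no integer root y with |y| ≤ 4.
  x = 4: f_y(4, y) = 104 - 6*y**2; no integer root y with |y| ≤ 4.
Only singular point on the grid: (-3, 1).
Classify: substitute x = -3 + u, y = 1 + v and expand: f = -2*u**3 + 2*u**2*v - u*v**2 - 2*v**3 + v**2.
No constant or linear terms (consistent with a singular point). Quadratic part: v**2. Cubic part: -2*u**3 + 2*u**2*v - u*v**2 - 2*v**3.
The quadratic part v**2 is a perfect square, so there is a single (double) tangent line v = 0, i.e. y = 1. Restricting the cubic part to that line (v = 0) leaves -2*u**3 ≠ 0, so f is not divisible by v and the branch is v² ≈ 2*u**3 to lowest order — this is a cusp.
Classification: cusp.


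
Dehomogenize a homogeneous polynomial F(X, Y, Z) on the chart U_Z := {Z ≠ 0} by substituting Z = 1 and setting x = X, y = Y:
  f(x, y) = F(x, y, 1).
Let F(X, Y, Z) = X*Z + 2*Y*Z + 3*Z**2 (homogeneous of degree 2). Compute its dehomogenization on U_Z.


f(x, y) = x + 2*y + 3

On U_Z we set Z = 1. Each monomial c·X^i·Y^j·Z^k in F becomes c·x^i·y^j·1^k = c·x^i·y^j.
Substituting Z = 1: F(X, Y, 1) = x + 2*y + 3.
Note: deg(f) ≤ deg(F) = 2; strict inequality happens when F is divisible by Z (lost terms).


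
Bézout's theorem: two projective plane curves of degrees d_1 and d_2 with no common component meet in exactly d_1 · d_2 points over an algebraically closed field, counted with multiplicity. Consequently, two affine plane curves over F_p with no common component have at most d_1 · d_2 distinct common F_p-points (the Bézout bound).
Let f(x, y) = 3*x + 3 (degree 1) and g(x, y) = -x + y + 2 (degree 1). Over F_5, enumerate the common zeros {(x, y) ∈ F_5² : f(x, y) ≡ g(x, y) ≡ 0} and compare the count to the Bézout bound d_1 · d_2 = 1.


Common zeros: {(4, 2)}; count = 1; Bézout bound = 1.

deg(f) = 1, deg(g) = 1, so Bézout bound = 1.
Scan x ∈ F_5. For each x, list the y ∈ F_5 with f(x, y) ≡ 0 and those with g(x, y) ≡ 0 (mod 5); the common zeros in that column are the intersection.
  x = 0: f ≡ 0 at y ∈ ∅; g ≡ 0 at y ∈ {3}; common: ∅.
  x = 1: f ≡ 0 at y ∈ ∅; g ≡ 0 at y ∈ {4}; common: ∅.
  x = 2: f ≡ 0 at y ∈ ∅; g ≡ 0 at y ∈ {0}; common: ∅.
  x = 3: f ≡ 0 at y ∈ ∅; g ≡ 0 at y ∈ {1}; common: ∅.
  x = 4: f ≡ 0 at y ∈ {0, 1, 2, 3, 4}; g ≡ 0 at y ∈ {2}; common: {2}.
Collecting: common zeros = {(4, 2)}, so the count is 1.
Comparison with the Bézout bound: 1 ≤ 1 = deg(f)·deg(g), as expected for curves with no common component (the bound is attained).


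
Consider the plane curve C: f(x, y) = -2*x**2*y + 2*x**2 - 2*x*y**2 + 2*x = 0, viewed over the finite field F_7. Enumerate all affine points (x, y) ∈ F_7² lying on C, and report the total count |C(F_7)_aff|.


Affine F_7-points: {(0, 0), (0, 1), (0, 2), (0, 3), (0, 4), (0, 5), (0, 6), (1, 1), (1, 5), (2, 1), (2, 4), (3, 1), (3, 3), (4, 1), (4, 2), (5, 1), (6, 0), (6, 1)}; count = 18.

For each of the 49 pairs (x, y) ∈ F_7², evaluate f(x, y) mod 7. Record the zeros.
  x = 0: [0↦0, 1↦0, 2↦0, 3↦0, 4↦0, 5↦0, 6↦0]  zeros at y ∈ {0, 1, 2, 3, 4, 5, 6}
  x = 1: [0↦4, 1↦0, 2↦6, 3↦1, 4↦6, 5↦0, 6↦4]  zeros at y ∈ {1, 5}
  x = 2: [0↦5, 1↦0, 2↦1, 3↦1, 4↦0, 5↦5, 6↦2]  zeros at y ∈ {1, 4}
  x = 3: [0↦3, 1↦0, 2↦6, 3↦0, 4↦3, 5↦1, 6↦1]  zeros at y ∈ {1, 3}
  x = 4: [0↦5, 1↦0, 2↦0, 3↦5, 4↦1, 5↦2, 6↦1]  zeros at y ∈ {1, 2}
  x = 5: [0↦4, 1↦0, 2↦4, 3↦2, 4↦1, 5↦1, 6↦2]  zeros at y ∈ {1}
  x = 6: [0↦0, 1↦0, 2↦4, 3↦5, 4↦3, 5↦5, 6↦4]  zeros at y ∈ {0, 1}
Collecting zeros: affine points = {(0, 0), (0, 1), (0, 2), (0, 3), (0, 4), (0, 5), (0, 6), (1, 1), (1, 5), (2, 1), (2, 4), (3, 1), (3, 3), (4, 1), (4, 2), (5, 1), (6, 0), (6, 1)}.
Total count |C(F_7)_aff| = 18.


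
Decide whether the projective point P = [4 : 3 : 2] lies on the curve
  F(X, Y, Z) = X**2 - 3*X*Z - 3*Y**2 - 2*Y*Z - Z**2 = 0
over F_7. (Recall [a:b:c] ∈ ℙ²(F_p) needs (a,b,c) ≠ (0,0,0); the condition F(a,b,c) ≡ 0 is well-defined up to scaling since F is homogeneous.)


F(4,3,2) ≡ 5 (mod 7); P is NOT on the curve.

Evaluate F(4, 3, 2) term-by-term (mod 7).
  X**2 ↦ 1·16·1·1 = 16
  -3*X*Z ↦ -3·4·1·2 = -24
  -3*Y**2 ↦ -3·1·9·1 = -27
  -2*Y*Z ↦ -2·1·3·2 = -12
  -Z**2 ↦ -1·1·1·4 = -4
Sum: F(4, 3, 2) = (16) + (-24) + (-27) + (-12) + (-4) = -51.
Reducing mod 7: -51 ≡ 5 (mod 7).
Since F(a, b, c) ≡ 5 ≠ 0 (mod 7), P does NOT lie on the curve.


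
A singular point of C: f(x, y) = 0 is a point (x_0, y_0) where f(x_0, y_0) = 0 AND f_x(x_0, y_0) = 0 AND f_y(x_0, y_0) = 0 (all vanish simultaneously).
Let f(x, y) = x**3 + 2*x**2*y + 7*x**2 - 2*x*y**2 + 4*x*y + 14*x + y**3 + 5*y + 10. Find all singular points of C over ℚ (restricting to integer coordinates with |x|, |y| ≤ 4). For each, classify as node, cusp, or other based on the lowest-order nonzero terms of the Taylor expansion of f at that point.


Singular points: {(-2, -1)}; classification: node.

Compute partial derivatives:
  f_x = 3*x**2 + 4*x*y + 14*x - 2*y**2 + 4*y + 14.
  f_y = 2*x**2 - 4*x*y + 4*x + 3*y**2 + 5.
Scan x_0 ∈ {−4, ..., 4}. For each x_0, f_y(x_0, y) is a polynomial in y; find its integer roots y ∈ {−4, ..., 4}, then test f_x and f at those candidates.
  x = -4: f_y(-4, y) = 3*y**2 + 16*y + 21; vanishes at y ∈ {-3}. (-4, -3): f_x = 24 ≠ 0.
  x = -3: f_y(-3, y) = 3*y**2 + 12*y + 11; no integer root y with |y| ≤ 4.
  x = -2: f_y(-2, y) = 3*y**2 + 8*y + 5; vanishes at y ∈ {-1}. (-2, -1): f_x = 0, f = 0 — SINGULAR.
  x = -1: f_y(-1, y) = 3*y**2 + 4*y + 3; no integer root y with |y| ≤ 4.
  x = 0: f_y(0, y) = 3*y**2 + 5; no integer root y with |y| ≤ 4.
  x = 1: f_y(1, y) = 3*y**2 - 4*y + 11; no integer root y with |y| ≤ 4.
  x = 2: f_y(2, y) = 3*y**2 - 8*y + 21; no integer root y with |y| ≤ 4.
  x = 3: f_y(3, y) = 3*y**2 - 12*y + 35; no integer root y with |y| ≤ 4.
  x = 4: f_y(4, y) = 3*y**2 - 16*y + 53; no integer root y with |y| ≤ 4.
Only singular point on the grid: (-2, -1).
Classify: substitute x = -2 + u, y = -1 + v and expand: f = u**3 + 2*u**2*v - u**2 - 2*u*v**2 + v**3 + v**2.
No constant or linear terms (consistent with a singular point). Quadratic part: -u**2 + v**2. Cubic part: u**3 + 2*u**2*v - 2*u*v**2 + v**3.
The quadratic part v**2 - u**2 = (v − u)(v + u) splits into two distinct linear factors, so there are two distinct tangent lines y − -1 = ±(x − -2) — this is a node (ordinary double point).
Classification: node.


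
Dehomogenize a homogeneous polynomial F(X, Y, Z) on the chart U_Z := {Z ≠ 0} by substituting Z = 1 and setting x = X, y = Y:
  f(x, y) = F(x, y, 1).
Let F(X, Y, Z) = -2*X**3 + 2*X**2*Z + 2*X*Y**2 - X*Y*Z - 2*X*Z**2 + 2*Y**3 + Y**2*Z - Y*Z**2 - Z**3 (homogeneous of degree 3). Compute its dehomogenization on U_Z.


f(x, y) = -2*x**3 + 2*x**2 + 2*x*y**2 - x*y - 2*x + 2*y**3 + y**2 - y - 1

On U_Z we set Z = 1. Each monomial c·X^i·Y^j·Z^k in F becomes c·x^i·y^j·1^k = c·x^i·y^j.
Substituting Z = 1: F(X, Y, 1) = -2*x**3 + 2*x**2 + 2*x*y**2 - x*y - 2*x + 2*y**3 + y**2 - y - 1.
Note: deg(f) ≤ deg(F) = 3; strict inequality happens when F is divisible by Z (lost terms).


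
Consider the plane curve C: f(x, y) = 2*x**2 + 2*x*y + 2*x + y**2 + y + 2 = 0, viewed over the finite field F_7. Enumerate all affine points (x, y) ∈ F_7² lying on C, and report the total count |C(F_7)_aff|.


Affine F_7-points: {(0, 3), (2, 0), (2, 2), (3, 3), (3, 4), (4, 0), (4, 5), (6, 4)}; count = 8.

For each of the 49 pairs (x, y) ∈ F_7², evaluate f(x, y) mod 7. Record the zeros.
  x = 0: [0↦2, 1↦4, 2↦1, 3↦0, 4↦1, 5↦4, 6↦2]  zeros at y ∈ {3}
  x = 1: [0↦6, 1↦3, 2↦2, 3↦3, 4↦6, 5↦4, 6↦4]  zeros at y ∈ ∅
  x = 2: [0↦0, 1↦6, 2↦0, 3↦3, 4↦1, 5↦1, 6↦3]  zeros at y ∈ {0, 2}
  x = 3: [0↦5, 1↦6, 2↦2, 3↦0, 4↦0, 5↦2, 6↦6]  zeros at y ∈ {3, 4}
  x = 4: [0↦0, 1↦3, 2↦1, 3↦1, 4↦3, 5↦0, 6↦6]  zeros at y ∈ {0, 5}
  x = 5: [0↦6, 1↦4, 2↦4, 3↦6, 4↦3, 5↦2, 6↦3]  zeros at y ∈ ∅
  x = 6: [0↦2, 1↦2, 2↦4, 3↦1, 4↦0, 5↦1, 6↦4]  zeros at y ∈ {4}
Collecting zeros: affine points = {(0, 3), (2, 0), (2, 2), (3, 3), (3, 4), (4, 0), (4, 5), (6, 4)}.
Total count |C(F_7)_aff| = 8.


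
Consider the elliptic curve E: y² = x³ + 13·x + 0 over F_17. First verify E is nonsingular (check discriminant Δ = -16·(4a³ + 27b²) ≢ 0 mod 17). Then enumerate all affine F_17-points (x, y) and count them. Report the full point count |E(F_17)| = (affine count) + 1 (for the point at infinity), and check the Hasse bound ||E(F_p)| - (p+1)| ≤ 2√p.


Affine points = {(0, 0), (2, 0), (3, 7), (3, 10), (7, 3), (7, 14), (8, 2), (8, 15), (9, 8), (9, 9), (10, 5), (10, 12), (14, 6), (14, 11), (15, 0)}; affine count = 15; |E(F_17)| = 16.

Discriminant check: Δ ∝ 4a³ + 27b² = 4·13³ + 27·0² = 4·2197 + 27·0 ≡ 16 (mod 17). Nonzero ⇒ E is nonsingular.
For each x ∈ F_17, compute rhs = x³ + 13·x + 0 mod 17, then count y ∈ F_17 with y² ≡ rhs.
  x = 0: rhs = 0, matching y values: 0 (1 points).
  x = 1: rhs = 14, matching y values: none (0 points).
  x = 2: rhs = 0, matching y values: 0 (1 points).
  x = 3: rhs = 15, matching y values: 7, 10 (2 points).
  x = 4: rhs = 14, matching y values: none (0 points).
  x = 5: rhs = 3, matching y values: none (0 points).
  x = 6: rhs = 5, matching y values: none (0 points).
  x = 7: rhs = 9, matching y values: 3, 14 (2 points).
  x = 8: rhs = 4, matching y values: 2, 15 (2 points).
  x = 9: rhs = 13, matching y values: 8, 9 (2 points).
  x = 10: rhs = 8, matching y values: 5, 12 (2 points).
  x = 11: rhs = 12, matching y values: none (0 points).
  x = 12: rhs = 14, matching y values: none (0 points).
  x = 13: rhs = 3, matching y values: none (0 points).
  x = 14: rhs = 2, matching y values: 6, 11 (2 points).
  x = 15: rhs = 0, matching y values: 0 (1 points).
  x = 16: rhs = 3, matching y values: none (0 points).
Total affine count: 15.
Full point count |E(F_17)| = 15 + 1 = 16.
Hasse bound: |16 − (17+1)| = |-2| = 2 ≤ 2√17 ≈ 8.2462 ✓.


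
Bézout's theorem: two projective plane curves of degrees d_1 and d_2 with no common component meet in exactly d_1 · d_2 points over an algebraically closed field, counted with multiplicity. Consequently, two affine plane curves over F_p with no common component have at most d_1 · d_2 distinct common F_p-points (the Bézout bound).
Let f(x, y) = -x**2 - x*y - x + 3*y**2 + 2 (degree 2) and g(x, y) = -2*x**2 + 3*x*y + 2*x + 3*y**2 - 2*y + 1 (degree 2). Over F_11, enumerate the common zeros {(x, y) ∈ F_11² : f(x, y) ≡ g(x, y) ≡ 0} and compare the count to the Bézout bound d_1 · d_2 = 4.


Common zeros: {(0, 5), (7, 10), (9, 0)}; count = 3; Bézout bound = 4.

deg(f) = 2, deg(g) = 2, so Bézout bound = 4.
Scan x ∈ F_11. For each x, list the y ∈ F_11 with f(x, y) ≡ 0 and those with g(x, y) ≡ 0 (mod 11); the common zeros in that column are the intersection.
  x = 0: f ≡ 0 at y ∈ {5, 6}; g ≡ 0 at y ∈ {3, 5}; common: {5}.
  x = 1: f ≡ 0 at y ∈ {0, 4}; g ≡ 0 at y ∈ {9}; common: ∅.
  x = 2: f ≡ 0 at y ∈ ∅; g ≡ 0 at y ∈ ∅; common: ∅.
  x = 3: f ≡ 0 at y ∈ ∅; g ≡ 0 at y ∈ {0, 5}; common: ∅.
  x = 4: f ≡ 0 at y ∈ {6, 10}; g ≡ 0 at y ∈ ∅; common: ∅.
  x = 5: f ≡ 0 at y ∈ {4, 5}; g ≡ 0 at y ∈ ∅; common: ∅.
  x = 6: f ≡ 0 at y ∈ ∅; g ≡ 0 at y ∈ ∅; common: ∅.
  x = 7: f ≡ 0 at y ∈ {7, 10}; g ≡ 0 at y ∈ {2, 10}; common: {10}.
  x = 8: f ≡ 0 at y ∈ ∅; g ≡ 0 at y ∈ {2, 9}; common: ∅.
  x = 9: f ≡ 0 at y ∈ {0, 3}; g ≡ 0 at y ∈ {0, 10}; common: {0}.
  x = 10: f ≡ 0 at y ∈ ∅; g ≡ 0 at y ∈ ∅; common: ∅.
Collecting: common zeros = {(0, 5), (7, 10), (9, 0)}, so the count is 3.
Comparison with the Bézout bound: 3 ≤ 4 = deg(f)·deg(g), as expected for curves with no common component (the affine F_11-count falls short of the bound because intersections may lie at infinity, over extension fields, or carry multiplicity).


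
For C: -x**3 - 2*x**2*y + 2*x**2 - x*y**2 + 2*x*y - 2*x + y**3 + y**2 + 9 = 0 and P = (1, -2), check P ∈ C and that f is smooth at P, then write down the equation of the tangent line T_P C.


Tangent line at P: -x + 12*y + 25 = 0.

Step 1: f(1, -2) = 0, so P lies on C.
Step 2: partial derivatives
  f_x(x, y) = -3*x**2 - 4*x*y + 4*x - y**2 + 2*y - 2, f_y(x, y) = -2*x**2 - 2*x*y + 2*x + 3*y**2 + 2*y.
  f_x(P) = -1, f_y(P) = 12 (gradient nonzero, so P is smooth).
Step 3: tangent line at P: -1·(x − 1) + 12·(y − -2) = 0.
Expanding: -x + 12*y + 25 = 0.


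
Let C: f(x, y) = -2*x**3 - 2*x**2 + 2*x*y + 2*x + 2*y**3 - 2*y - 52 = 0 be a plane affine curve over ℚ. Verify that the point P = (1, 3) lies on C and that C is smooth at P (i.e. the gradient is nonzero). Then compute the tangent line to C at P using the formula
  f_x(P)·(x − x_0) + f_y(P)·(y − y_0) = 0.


Tangent line at P: -2*x + 54*y - 160 = 0.

Step 1: f(1, 3) = 0, so P lies on C.
Step 2: partial derivatives
  f_x(x, y) = -6*x**2 - 4*x + 2*y + 2, f_y(x, y) = 2*x + 6*y**2 - 2.
  f_x(P) = -2, f_y(P) = 54 (gradient nonzero, so P is smooth).
Step 3: tangent line at P: -2·(x − 1) + 54·(y − 3) = 0.
Expanding: -2*x + 54*y - 160 = 0.


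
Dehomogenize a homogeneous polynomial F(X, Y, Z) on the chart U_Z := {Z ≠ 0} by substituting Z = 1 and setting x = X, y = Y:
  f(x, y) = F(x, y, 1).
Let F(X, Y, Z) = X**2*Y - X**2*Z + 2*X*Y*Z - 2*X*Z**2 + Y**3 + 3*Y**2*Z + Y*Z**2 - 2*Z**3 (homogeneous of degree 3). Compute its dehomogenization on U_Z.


f(x, y) = x**2*y - x**2 + 2*x*y - 2*x + y**3 + 3*y**2 + y - 2

On U_Z we set Z = 1. Each monomial c·X^i·Y^j·Z^k in F becomes c·x^i·y^j·1^k = c·x^i·y^j.
Substituting Z = 1: F(X, Y, 1) = x**2*y - x**2 + 2*x*y - 2*x + y**3 + 3*y**2 + y - 2.
Note: deg(f) ≤ deg(F) = 3; strict inequality happens when F is divisible by Z (lost terms).


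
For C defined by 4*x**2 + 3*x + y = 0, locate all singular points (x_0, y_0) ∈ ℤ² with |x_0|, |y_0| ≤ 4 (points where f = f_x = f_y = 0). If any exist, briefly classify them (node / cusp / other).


No singular points in the scanned grid; C is smooth there.

Compute partial derivatives:
  f_x = 8*x + 3.
  f_y = 1.
f_y = 1 is a nonzero constant, so f_y never vanishes: no point (x, y) can satisfy f = f_x = f_y = 0. In particular no (x, y) ∈ {−4, ..., 4}² is singular; the curve is smooth.


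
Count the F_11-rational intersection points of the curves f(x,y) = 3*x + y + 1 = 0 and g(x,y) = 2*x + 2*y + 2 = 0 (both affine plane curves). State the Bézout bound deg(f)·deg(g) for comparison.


Common zeros: {(0, 10)}; count = 1; Bézout bound = 1.

deg(f) = 1, deg(g) = 1, so Bézout bound = 1.
Scan x ∈ F_11. For each x, list the y ∈ F_11 with f(x, y) ≡ 0 and those with g(x, y) ≡ 0 (mod 11); the common zeros in that column are the intersection.
  x = 0: f ≡ 0 at y ∈ {10}; g ≡ 0 at y ∈ {10}; common: {10}.
  x = 1: f ≡ 0 at y ∈ {7}; g ≡ 0 at y ∈ {9}; common: ∅.
  x = 2: f ≡ 0 at y ∈ {4}; g ≡ 0 at y ∈ {8}; common: ∅.
  x = 3: f ≡ 0 at y ∈ {1}; g ≡ 0 at y ∈ {7}; common: ∅.
  x = 4: f ≡ 0 at y ∈ {9}; g ≡ 0 at y ∈ {6}; common: ∅.
  x = 5: f ≡ 0 at y ∈ {6}; g ≡ 0 at y ∈ {5}; common: ∅.
  x = 6: f ≡ 0 at y ∈ {3}; g ≡ 0 at y ∈ {4}; common: ∅.
  x = 7: f ≡ 0 at y ∈ {0}; g ≡ 0 at y ∈ {3}; common: ∅.
  x = 8: f ≡ 0 at y ∈ {8}; g ≡ 0 at y ∈ {2}; common: ∅.
  x = 9: f ≡ 0 at y ∈ {5}; g ≡ 0 at y ∈ {1}; common: ∅.
  x = 10: f ≡ 0 at y ∈ {2}; g ≡ 0 at y ∈ {0}; common: ∅.
Collecting: common zeros = {(0, 10)}, so the count is 1.
Comparison with the Bézout bound: 1 ≤ 1 = deg(f)·deg(g), as expected for curves with no common component (the bound is attained).


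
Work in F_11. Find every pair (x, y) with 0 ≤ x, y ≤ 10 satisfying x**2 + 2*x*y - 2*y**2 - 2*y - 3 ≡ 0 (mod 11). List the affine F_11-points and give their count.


Affine F_11-points: {(2, 3), (2, 9), (3, 3), (3, 10), (5, 0), (5, 4), (6, 0), (6, 5), (9, 4), (10, 10)}; count = 10.

For each of the 121 pairs (x, y) ∈ F_11², evaluate f(x, y) mod 11. Record the zeros.
  x = 0: [0↦8, 1↦4, 2↦7, 3↦6, 4↦1, 5↦3, 6↦1, 7↦6, 8↦7, 9↦4, 10↦8]  zeros at y ∈ ∅
  x = 1: [0↦9, 1↦7, 2↦1, 3↦2, 4↦10, 5↦3, 6↦3, 7↦10, 8↦2, 9↦1, 10↦7]  zeros at y ∈ ∅
  x = 2: [0↦1, 1↦1, 2↦8, 3↦0, 4↦10, 5↦5, 6↦7, 7↦5, 8↦10, 9↦0, 10↦8]  zeros at y ∈ {3, 9}
  x = 3: [0↦6, 1↦8, 2↦6, 3↦0, 4↦1, 5↦9, 6↦2, 7↦2, 8↦9, 9↦1, 10↦0]  zeros at y ∈ {3, 10}
  x = 4: [0↦2, 1↦6, 2↦6, 3↦2, 4↦5, 5↦4, 6↦10, 7↦1, 8↦10, 9↦4, 10↦5]  zeros at y ∈ ∅
  x = 5: [0↦0, 1↦6, 2↦8, 3↦6, 4↦0, 5↦1, 6↦9, 7↦2, 8↦2, 9↦9, 10↦1]  zeros at y ∈ {0, 4}
  x = 6: [0↦0, 1↦8, 2↦1, 3↦1, 4↦8, 5↦0, 6↦10, 7↦5, 8↦7, 9↦5, 10↦10]  zeros at y ∈ {0, 5}
  x = 7: [0↦2, 1↦1, 2↦7, 3↦9, 4↦7, 5↦1, 6↦2, 7↦10, 8↦3, 9↦3, 10↦10]  zeros at y ∈ ∅
  x = 8: [0↦6, 1↦7, 2↦4, 3↦8, 4↦8, 5↦4, 6↦7, 7↦6, 8↦1, 9↦3, 10↦1]  zeros at y ∈ ∅
  x = 9: [0↦1, 1↦4, 2↦3, 3↦9, 4↦0, 5↦9, 6↦3, 7↦4, 8↦1, 9↦5, 10↦5]  zeros at y ∈ {4}
  x = 10: [0↦9, 1↦3, 2↦4, 3↦1, 4↦5, 5↦5, 6↦1, 7↦4, 8↦3, 9↦9, 10↦0]  zeros at y ∈ {10}
Collecting zeros: affine points = {(2, 3), (2, 9), (3, 3), (3, 10), (5, 0), (5, 4), (6, 0), (6, 5), (9, 4), (10, 10)}.
Total count |C(F_11)_aff| = 10.


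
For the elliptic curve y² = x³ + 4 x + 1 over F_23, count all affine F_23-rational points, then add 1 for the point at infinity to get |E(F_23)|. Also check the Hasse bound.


Affine points = {(0, 1), (0, 22), (1, 11), (1, 12), (4, 9), (4, 14), (5, 10), (5, 13), (7, 2), (7, 21), (8, 4), (8, 19), (10, 11), (10, 12), (12, 11), (12, 12), (14, 8), (14, 15), (15, 3), (15, 20), (19, 6), (19, 17), (20, 10), (20, 13), (21, 10), (21, 13)}; affine count = 26; |E(F_23)| = 27.

Discriminant check: Δ ∝ 4a³ + 27b² = 4·4³ + 27·1² = 4·64 + 27·1 ≡ 7 (mod 23). Nonzero ⇒ E is nonsingular.
For each x ∈ F_23, compute rhs = x³ + 4·x + 1 mod 23, then count y ∈ F_23 with y² ≡ rhs.
  x = 0: rhs = 1, matching y values: 1, 22 (2 points).
  x = 1: rhs = 6, matching y values: 11, 12 (2 points).
  x = 2: rhs = 17, matching y values: none (0 points).
  x = 3: rhs = 17, matching y values: none (0 points).
  x = 4: rhs = 12, matching y values: 9, 14 (2 points).
  x = 5: rhs = 8, matching y values: 10, 13 (2 points).
  x = 6: rhs = 11, matching y values: none (0 points).
  x = 7: rhs = 4, matching y values: 2, 21 (2 points).
  x = 8: rhs = 16, matching y values: 4, 19 (2 points).
  x = 9: rhs = 7, matching y values: none (0 points).
  x = 10: rhs = 6, matching y values: 11, 12 (2 points).
  x = 11: rhs = 19, matching y values: none (0 points).
  x = 12: rhs = 6, matching y values: 11, 12 (2 points).
  x = 13: rhs = 19, matching y values: none (0 points).
  x = 14: rhs = 18, matching y values: 8, 15 (2 points).
  x = 15: rhs = 9, matching y values: 3, 20 (2 points).
  x = 16: rhs = 21, matching y values: none (0 points).
  x = 17: rhs = 14, matching y values: none (0 points).
  x = 18: rhs = 17, matching y values: none (0 points).
  x = 19: rhs = 13, matching y values: 6, 17 (2 points).
  x = 20: rhs = 8, matching y values: 10, 13 (2 points).
  x = 21: rhs = 8, matching y values: 10, 13 (2 points).
  x = 22: rhs = 19, matching y values: none (0 points).
Total affine count: 26.
Full point count |E(F_23)| = 26 + 1 = 27.
Hasse bound: |27 − (23+1)| = |3| = 3 ≤ 2√23 ≈ 9.5917 ✓.


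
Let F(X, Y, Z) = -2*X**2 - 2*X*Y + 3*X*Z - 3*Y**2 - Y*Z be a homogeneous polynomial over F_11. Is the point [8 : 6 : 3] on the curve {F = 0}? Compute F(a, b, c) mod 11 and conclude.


F(8,6,3) ≡ 8 (mod 11); P is NOT on the curve.

Evaluate F(8, 6, 3) term-by-term (mod 11).
  -2*X**2 ↦ -2·64·1·1 = -128
  -2*X*Y ↦ -2·8·6·1 = -96
  3*X*Z ↦ 3·8·1·3 = 72
  -3*Y**2 ↦ -3·1·36·1 = -108
  -Y*Z ↦ -1·1·6·3 = -18
Sum: F(8, 6, 3) = (-128) + (-96) + (72) + (-108) + (-18) = -278.
Reducing mod 11: -278 ≡ 8 (mod 11).
Since F(a, b, c) ≡ 8 ≠ 0 (mod 11), P does NOT lie on the curve.


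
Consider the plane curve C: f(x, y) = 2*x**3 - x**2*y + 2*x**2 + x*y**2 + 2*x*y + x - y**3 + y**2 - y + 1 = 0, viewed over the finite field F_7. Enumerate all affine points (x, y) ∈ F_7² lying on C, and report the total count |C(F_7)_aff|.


Affine F_7-points: {(0, 1), (1, 1), (2, 1), (2, 4), (2, 5), (5, 6), (6, 0)}; count = 7.

For each of the 49 pairs (x, y) ∈ F_7², evaluate f(x, y) mod 7. Record the zeros.
  x = 0: [0↦1, 1↦0, 2↦2, 3↦1, 4↦5, 5↦1, 6↦4]  zeros at y ∈ {1}
  x = 1: [0↦6, 1↦0, 2↦6, 3↦4, 4↦2, 5↦1, 6↦2]  zeros at y ∈ {1}
  x = 2: [0↦6, 1↦0, 2↦1, 3↦3, 4↦0, 5↦0, 6↦4]  zeros at y ∈ {1, 4, 5}
  x = 3: [0↦6, 1↦5, 2↦6, 3↦3, 4↦4, 5↦3, 6↦1]  zeros at y ∈ ∅
  x = 4: [0↦4, 1↦6, 2↦5, 3↦2, 4↦5, 5↦1, 6↦5]  zeros at y ∈ ∅
  x = 5: [0↦5, 1↦1, 2↦3, 3↦5, 4↦1, 5↦6, 6↦0]  zeros at y ∈ {6}
  x = 6: [0↦0, 1↦2, 2↦5, 3↦3, 4↦4, 5↦2, 6↦5]  zeros at y ∈ {0}
Collecting zeros: affine points = {(0, 1), (1, 1), (2, 1), (2, 4), (2, 5), (5, 6), (6, 0)}.
Total count |C(F_7)_aff| = 7.


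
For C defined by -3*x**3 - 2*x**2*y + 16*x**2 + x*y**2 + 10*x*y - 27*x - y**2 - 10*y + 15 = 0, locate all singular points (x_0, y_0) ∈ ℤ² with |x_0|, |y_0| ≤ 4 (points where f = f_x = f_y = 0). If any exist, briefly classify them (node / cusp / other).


Singular points: {(2, -1)}; classification: cusp.

Compute partial derivatives:
  f_x = -9*x**2 - 4*x*y + 32*x + y**2 + 10*y - 27.
  f_y = -2*x**2 + 2*x*y + 10*x - 2*y - 10.
Scan x_0 ∈ {−4, ..., 4}. For each x_0, f_y(x_0, y) is a polynomial in y; find its integer roots y ∈ {−4, ..., 4}, then test f_x and f at those candidates.
  x = -4: f_y(-4, y) = -10*y - 82; no integer root y with |y| ≤ 4.
  x = -3: f_y(-3, y) = -8*y - 58; no integer root y with |y| ≤ 4.
  x = -2: f_y(-2, y) = -6*y - 38; no integer root y with |y| ≤ 4.
  x = -1: f_y(-1, y) = -4*y - 22; no integer root y with |y| ≤ 4.
  x = 0: f_y(0, y) = -2*y - 10; no integer root y with |y| ≤ 4.
  x = 1: f_y(1, y) = -2; no integer root y with |y| ≤ 4.
  x = 2: f_y(2, y) = 2*y + 2; vanishes at y ∈ {-1}. (2, -1): f_x = 0, f = 0 — SINGULAR.
  x = 3: f_y(3, y) = 4*y + 2; no integer root y with |y| ≤ 4.
  x = 4: f_y(4, y) = 6*y - 2; no integer root y with |y| ≤ 4.
Only singular point on the grid: (2, -1).
Classify: substitute x = 2 + u, y = -1 + v and expand: f = -3*u**3 - 2*u**2*v + u*v**2 + v**2.
No constant or linear terms (consistent with a singular point). Quadratic part: v**2. Cubic part: -3*u**3 - 2*u**2*v + u*v**2.
The quadratic part v**2 is a perfect square, so there is a single (double) tangent line v = 0, i.e. y = -1. Restricting the cubic part to that line (v = 0) leaves -3*u**3 ≠ 0, so f is not divisible by v and the branch is v² ≈ 3*u**3 to lowest order — this is a cusp.
Classification: cusp.


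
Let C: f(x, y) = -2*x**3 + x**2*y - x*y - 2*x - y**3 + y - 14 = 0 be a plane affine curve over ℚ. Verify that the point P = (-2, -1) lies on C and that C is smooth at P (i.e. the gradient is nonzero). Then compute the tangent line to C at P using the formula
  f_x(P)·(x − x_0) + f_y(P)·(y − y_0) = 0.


Tangent line at P: -21*x + 4*y - 38 = 0.

Step 1: f(-2, -1) = 0, so P lies on C.
Step 2: partial derivatives
  f_x(x, y) = -6*x**2 + 2*x*y - y - 2, f_y(x, y) = x**2 - x - 3*y**2 + 1.
  f_x(P) = -21, f_y(P) = 4 (gradient nonzero, so P is smooth).
Step 3: tangent line at P: -21·(x − -2) + 4·(y − -1) = 0.
Expanding: -21*x + 4*y - 38 = 0.


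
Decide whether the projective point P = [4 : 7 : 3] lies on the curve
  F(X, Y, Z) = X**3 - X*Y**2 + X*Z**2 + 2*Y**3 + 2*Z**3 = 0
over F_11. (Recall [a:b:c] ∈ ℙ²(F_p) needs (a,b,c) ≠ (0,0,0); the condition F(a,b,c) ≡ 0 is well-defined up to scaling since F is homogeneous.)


F(4,7,3) ≡ 6 (mod 11); P is NOT on the curve.

Evaluate F(4, 7, 3) term-by-term (mod 11).
  X**3 ↦ 1·64·1·1 = 64
  -X*Y**2 ↦ -1·4·49·1 = -196
  X*Z**2 ↦ 1·4·1·9 = 36
  2*Y**3 ↦ 2·1·343·1 = 686
  2*Z**3 ↦ 2·1·1·27 = 54
Sum: F(4, 7, 3) = (64) + (-196) + (36) + (686) + (54) = 644.
Reducing mod 11: 644 ≡ 6 (mod 11).
Since F(a, b, c) ≡ 6 ≠ 0 (mod 11), P does NOT lie on the curve.


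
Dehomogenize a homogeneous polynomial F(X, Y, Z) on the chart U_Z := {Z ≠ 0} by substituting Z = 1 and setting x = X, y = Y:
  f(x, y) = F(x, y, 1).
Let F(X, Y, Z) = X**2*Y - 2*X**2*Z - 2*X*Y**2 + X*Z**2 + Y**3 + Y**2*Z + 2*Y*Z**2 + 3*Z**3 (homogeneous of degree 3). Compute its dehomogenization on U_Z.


f(x, y) = x**2*y - 2*x**2 - 2*x*y**2 + x + y**3 + y**2 + 2*y + 3

On U_Z we set Z = 1. Each monomial c·X^i·Y^j·Z^k in F becomes c·x^i·y^j·1^k = c·x^i·y^j.
Substituting Z = 1: F(X, Y, 1) = x**2*y - 2*x**2 - 2*x*y**2 + x + y**3 + y**2 + 2*y + 3.
Note: deg(f) ≤ deg(F) = 3; strict inequality happens when F is divisible by Z (lost terms).


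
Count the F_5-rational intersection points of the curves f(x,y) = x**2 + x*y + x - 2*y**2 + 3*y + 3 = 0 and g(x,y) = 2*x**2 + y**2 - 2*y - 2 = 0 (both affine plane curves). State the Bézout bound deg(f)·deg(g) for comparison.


Common zeros: {(1, 0), (1, 2)}; count = 2; Bézout bound = 4.

deg(f) = 2, deg(g) = 2, so Bézout bound = 4.
Scan x ∈ F_5. For each x, list the y ∈ F_5 with f(x, y) ≡ 0 and those with g(x, y) ≡ 0 (mod 5); the common zeros in that column are the intersection.
  x = 0: f ≡ 0 at y ∈ ∅; g ≡ 0 at y ∈ ∅; common: ∅.
  x = 1: f ≡ 0 at y ∈ {0, 2}; g ≡ 0 at y ∈ {0, 2}; common: {0, 2}.
  x = 2: f ≡ 0 at y ∈ ∅; g ≡ 0 at y ∈ {1}; common: ∅.
  x = 3: f ≡ 0 at y ∈ {0, 3}; g ≡ 0 at y ∈ {1}; common: ∅.
  x = 4: f ≡ 0 at y ∈ ∅; g ≡ 0 at y ∈ {0, 2}; common: ∅.
Collecting: common zeros = {(1, 0), (1, 2)}, so the count is 2.
Comparison with the Bézout bound: 2 ≤ 4 = deg(f)·deg(g), as expected for curves with no common component (the affine F_5-count falls short of the bound because intersections may lie at infinity, over extension fields, or carry multiplicity).
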